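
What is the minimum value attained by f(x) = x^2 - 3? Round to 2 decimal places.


For a quadratic f(x) = ax^2 + bx + c with a > 0, the minimum is at the vertex.
Vertex x-coordinate: x = -b/(2a)
x = -(0) / (2 * 1)
x = 0/2 = 0
Substitute back to find the minimum value:
f(0) = 1 * 0^2 + 0 * 0 - 3
= 0 + 0 - 3
= -3 = -3.00

-3.00


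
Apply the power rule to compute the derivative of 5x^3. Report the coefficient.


We apply the power rule: d/dx [ax^n] = a*n * x^(n-1)
d/dx [5x^3]
= 5 * 3 * x^(3-1)
= 15x^2
The coefficient is 15

15


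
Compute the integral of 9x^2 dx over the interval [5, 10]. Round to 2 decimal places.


Find the antiderivative of 9x^2:
F(x) = 9/3 * x^3
Apply the Fundamental Theorem of Calculus:
F(10) - F(5)
= 9/3 * 10^3 - 9/3 * 5^3
= 9/3 * (1000 - 125)
= 9/3 * 875
= 2625 = 2625.00

2625.00


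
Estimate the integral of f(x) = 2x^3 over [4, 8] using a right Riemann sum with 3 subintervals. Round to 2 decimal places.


Right Riemann sum uses right endpoints of each subinterval.
Interval: [4, 8], n = 3
dx = (8 - 4) / 3 = 4/3
Right endpoints: [16/3, 20/3, 8]
f values: [8192/27, 16000/27, 1024]
Sum = dx * (sum of f values)
= 4/3 * 1920
= 2560 = 2560.00

2560.00


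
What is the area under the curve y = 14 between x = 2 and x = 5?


The area under a constant function y = 14 is a rectangle.
Width = 5 - 2 = 3
Height = 14
Area = width * height
= 3 * 14
= 42

42


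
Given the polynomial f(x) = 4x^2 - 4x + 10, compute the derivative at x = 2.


Differentiate term by term using power and sum rules:
f(x) = 4x^2 - 4x + 10
f'(x) = 8x - 4
Substitute x = 2:
f'(2) = 8 * 2 - 4
= 16 - 4
= 12

12


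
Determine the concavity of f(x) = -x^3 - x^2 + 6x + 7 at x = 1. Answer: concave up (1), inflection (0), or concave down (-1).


Concavity is determined by the sign of f''(x).
f(x) = -x^3 - x^2 + 6x + 7
f'(x) = -3x^2 - 2x + 6
f''(x) = -6x - 2
f''(1) = -6 * 1 - 2
= -6 - 2
= -8
Since f''(1) < 0, the function is concave down (-1)

-1


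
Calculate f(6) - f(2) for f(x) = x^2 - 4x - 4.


Net change = f(b) - f(a)
f(x) = x^2 - 4x - 4
Compute f(6):
f(6) = 1 * 6^2 - 4 * 6 - 4
= 36 - 24 - 4
= 8
Compute f(2):
f(2) = 1 * 2^2 - 4 * 2 - 4
= 4 - 8 - 4
= -8
Net change = 8 - (-8) = 16

16


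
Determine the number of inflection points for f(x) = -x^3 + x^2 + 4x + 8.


Inflection points occur where f''(x) = 0 and concavity changes.
f(x) = -x^3 + x^2 + 4x + 8
f'(x) = -3x^2 + 2x + 4
f''(x) = -6x + 2
Set f''(x) = 0:
-6x + 2 = 0
x = -2 / (-6) = 1/3
Since f''(x) is linear (degree 1), it changes sign at this point.
Therefore there is exactly 1 inflection point.

1


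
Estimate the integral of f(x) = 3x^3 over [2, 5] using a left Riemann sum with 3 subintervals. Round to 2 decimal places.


Left Riemann sum uses left endpoints of each subinterval.
Interval: [2, 5], n = 3
dx = (5 - 2) / 3 = 1
Left endpoints: [2, 3, 4]
f values: [24, 81, 192]
Sum = dx * (sum of f values)
= 1 * 297
= 297 = 297.00

297.00


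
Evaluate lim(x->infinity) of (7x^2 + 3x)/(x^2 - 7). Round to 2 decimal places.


For limits at infinity with equal-degree polynomials,
we compare leading coefficients.
Numerator leading term: 7x^2
Denominator leading term: x^2
Divide both by x^2:
lim = (7 + 3/x) / (1 - 7/x^2)
As x -> infinity, the 1/x and 1/x^2 terms vanish:
= 7/1 = 7 = 7.00

7.00


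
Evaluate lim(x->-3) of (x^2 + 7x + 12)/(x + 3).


Direct substitution gives 0/0, so we factor the numerator.
Factor: (x^2 + 7x + 12) = (x + 3)(x + 4)
Cancel the common factor (x + 3):
(x^2 + 7x + 12)/(x + 3) = (x + 4)
Now substitute x = -3:
= (-3) - (-4) = 1

1


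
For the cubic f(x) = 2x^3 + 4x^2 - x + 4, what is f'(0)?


Differentiate f(x) = 2x^3 + 4x^2 - x + 4 term by term:
f'(x) = 6x^2 + 8x - 1
Substitute x = 0:
f'(0) = 6 * 0^2 + 8 * 0 - 1
= 0 + 0 - 1
= -1

-1


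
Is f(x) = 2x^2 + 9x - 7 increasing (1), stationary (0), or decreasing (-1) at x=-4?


Compute f'(x) to determine behavior:
f'(x) = 4x + 9
f'(-4) = 4 * (-4) + 9
= -16 + 9
= -7
Since f'(-4) < 0, the function is decreasing (-1)

-1


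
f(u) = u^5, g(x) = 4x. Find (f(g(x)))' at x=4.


Using the chain rule: (f(g(x)))' = f'(g(x)) * g'(x)
First, find g(4):
g(4) = 4 * 4 + 0 = 16
Next, f'(u) = 5u^4
And g'(x) = 4
So f'(g(4)) * g'(4)
= 5 * 16^4 * 4
= 5 * 65536 * 4
= 1310720

1310720


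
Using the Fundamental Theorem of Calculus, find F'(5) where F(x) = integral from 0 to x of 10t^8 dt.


By the Fundamental Theorem of Calculus (Part 1):
If F(x) = integral from 0 to x of f(t) dt, then F'(x) = f(x)
Here f(t) = 10t^8
So F'(x) = 10x^8
Evaluate at x = 5:
F'(5) = 10 * 5^8
= 10 * 390625
= 3906250

3906250


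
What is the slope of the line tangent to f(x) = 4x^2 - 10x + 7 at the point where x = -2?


The slope of the tangent line equals f'(x) at the point.
f(x) = 4x^2 - 10x + 7
f'(x) = 8x - 10
At x = -2:
f'(-2) = 8 * (-2) - 10
= -16 - 10
= -26

-26


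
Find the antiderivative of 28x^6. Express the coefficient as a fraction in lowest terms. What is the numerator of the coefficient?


Apply the power rule for integration:
integral of ax^n dx = a/(n+1) * x^(n+1) + C
integral of 28x^6 dx
= 28/7 * x^7 + C
= 4 * x^7 + C
The coefficient in lowest terms is 4 = 4/1, so its numerator is 4

4


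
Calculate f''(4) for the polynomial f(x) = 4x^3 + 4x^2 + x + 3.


First derivative:
f'(x) = 12x^2 + 8x + 1
Second derivative:
f''(x) = 24x + 8
Substitute x = 4:
f''(4) = 24 * 4 + 8
= 96 + 8
= 104

104


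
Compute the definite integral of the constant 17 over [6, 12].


The integral of a constant k over [a, b] equals k * (b - a).
integral from 6 to 12 of 17 dx
= 17 * (12 - 6)
= 17 * 6
= 102

102


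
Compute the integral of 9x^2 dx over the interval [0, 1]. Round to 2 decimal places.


Find the antiderivative of 9x^2:
F(x) = 9/3 * x^3
Apply the Fundamental Theorem of Calculus:
F(1) - F(0)
= 9/3 * 1^3 - 9/3 * 0^3
= 9/3 * (1 - 0)
= 9/3 * 1
= 3 = 3.00

3.00


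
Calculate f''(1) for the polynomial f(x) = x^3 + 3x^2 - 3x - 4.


First derivative:
f'(x) = 3x^2 + 6x - 3
Second derivative:
f''(x) = 6x + 6
Substitute x = 1:
f''(1) = 6 * 1 + 6
= 6 + 6
= 12

12


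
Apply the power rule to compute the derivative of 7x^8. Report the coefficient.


We apply the power rule: d/dx [ax^n] = a*n * x^(n-1)
d/dx [7x^8]
= 7 * 8 * x^(8-1)
= 56x^7
The coefficient is 56

56


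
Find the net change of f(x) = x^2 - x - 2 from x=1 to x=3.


Net change = f(b) - f(a)
f(x) = x^2 - x - 2
Compute f(3):
f(3) = 1 * 3^2 - 1 * 3 - 2
= 9 - 3 - 2
= 4
Compute f(1):
f(1) = 1 * 1^2 - 1 * 1 - 2
= 1 - 1 - 2
= -2
Net change = 4 - (-2) = 6

6


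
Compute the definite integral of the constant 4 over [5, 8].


The integral of a constant k over [a, b] equals k * (b - a).
integral from 5 to 8 of 4 dx
= 4 * (8 - 5)
= 4 * 3
= 12

12


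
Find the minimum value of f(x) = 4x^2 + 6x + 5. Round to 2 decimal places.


For a quadratic f(x) = ax^2 + bx + c with a > 0, the minimum is at the vertex.
Vertex x-coordinate: x = -b/(2a)
x = -(6) / (2 * 4)
x = -6/8 = -3/4
Substitute back to find the minimum value:
f(-3/4) = 4 * (-3/4)^2 + 6 * (-3/4) + 5
= 9/4 - 9/2 + 5
= 11/4 = 2.75

2.75


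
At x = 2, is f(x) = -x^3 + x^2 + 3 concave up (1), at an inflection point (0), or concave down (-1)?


Concavity is determined by the sign of f''(x).
f(x) = -x^3 + x^2 + 3
f'(x) = -3x^2 + 2x
f''(x) = -6x + 2
f''(2) = -6 * 2 + 2
= -12 + 2
= -10
Since f''(2) < 0, the function is concave down (-1)

-1


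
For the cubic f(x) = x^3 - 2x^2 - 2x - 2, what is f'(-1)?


Differentiate f(x) = x^3 - 2x^2 - 2x - 2 term by term:
f'(x) = 3x^2 - 4x - 2
Substitute x = -1:
f'(-1) = 3 * (-1)^2 - 4 * (-1) - 2
= 3 + 4 - 2
= 5

5


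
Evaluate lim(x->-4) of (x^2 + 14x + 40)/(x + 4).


Direct substitution gives 0/0, so we factor the numerator.
Factor: (x^2 + 14x + 40) = (x + 4)(x + 10)
Cancel the common factor (x + 4):
(x^2 + 14x + 40)/(x + 4) = (x + 10)
Now substitute x = -4:
= (-4) - (-10) = 6

6


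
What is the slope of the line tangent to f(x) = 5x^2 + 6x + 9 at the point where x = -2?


The slope of the tangent line equals f'(x) at the point.
f(x) = 5x^2 + 6x + 9
f'(x) = 10x + 6
At x = -2:
f'(-2) = 10 * (-2) + 6
= -20 + 6
= -14

-14


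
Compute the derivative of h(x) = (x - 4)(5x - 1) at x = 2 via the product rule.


Let u(x) = x - 4 and v(x) = 5x - 1
u'(x) = 1
v'(x) = 5
Product rule: h'(x) = u'(x)*v(x) + u(x)*v'(x)
= 1 * (5x - 1) + (x - 4) * 5
At x = 2:
u(2) = 1 * 2 - 4 = -2
v(2) = 5 * 2 - 1 = 9
h'(2) = 1 * 9 + (-2) * 5
= 9 - 10
= -1

-1


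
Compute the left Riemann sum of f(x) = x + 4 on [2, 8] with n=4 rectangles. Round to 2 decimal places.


Left Riemann sum uses left endpoints of each subinterval.
Interval: [2, 8], n = 4
dx = (8 - 2) / 4 = 3/2
Left endpoints: [2, 7/2, 5, 13/2]
f values: [6, 15/2, 9, 21/2]
Sum = dx * (sum of f values)
= 3/2 * 33
= 99/2 = 49.50

49.50


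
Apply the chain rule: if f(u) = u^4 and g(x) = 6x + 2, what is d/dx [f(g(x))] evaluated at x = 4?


Using the chain rule: (f(g(x)))' = f'(g(x)) * g'(x)
First, find g(4):
g(4) = 6 * 4 + 2 = 26
Next, f'(u) = 4u^3
And g'(x) = 6
So f'(g(4)) * g'(4)
= 4 * 26^3 * 6
= 4 * 17576 * 6
= 421824

421824


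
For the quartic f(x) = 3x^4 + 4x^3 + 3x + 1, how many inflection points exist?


Inflection points occur where f''(x) = 0 and concavity changes.
f(x) = 3x^4 + 4x^3 + 3x + 1
f'(x) = 12x^3 + 12x^2 + 3
f''(x) = 36x^2 + 24x
This is a quadratic in x. Use the discriminant to count real roots.
Discriminant = (24)^2 - 4 * 36 * 0
= 576 - 0
= 576
Since discriminant > 0, f''(x) = 0 has 2 distinct real solutions.
A quadratic with two distinct real roots changes sign at each root, so concavity changes at both.
Number of inflection points: 2

2


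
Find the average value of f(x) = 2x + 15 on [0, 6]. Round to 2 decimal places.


Average value = 1/(b-a) * integral from a to b of f(x) dx
First compute the integral of 2x + 15:
F(x) = x^2 + 15x
F(6) = 1 * 36 + 15 * 6 = 126
F(0) = 1 * 0 + 15 * 0 = 0
Integral = 126 - 0 = 126
Average = 126 / (6 - 0) = 126 / 6
= 21 = 21.00

21.00


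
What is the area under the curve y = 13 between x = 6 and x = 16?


The area under a constant function y = 13 is a rectangle.
Width = 16 - 6 = 10
Height = 13
Area = width * height
= 10 * 13
= 130

130


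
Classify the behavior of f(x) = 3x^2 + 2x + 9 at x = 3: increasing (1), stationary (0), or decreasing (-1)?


Compute f'(x) to determine behavior:
f'(x) = 6x + 2
f'(3) = 6 * 3 + 2
= 18 + 2
= 20
Since f'(3) > 0, the function is increasing (1)

1


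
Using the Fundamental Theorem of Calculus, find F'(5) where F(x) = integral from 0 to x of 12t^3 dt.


By the Fundamental Theorem of Calculus (Part 1):
If F(x) = integral from 0 to x of f(t) dt, then F'(x) = f(x)
Here f(t) = 12t^3
So F'(x) = 12x^3
Evaluate at x = 5:
F'(5) = 12 * 5^3
= 12 * 125
= 1500

1500


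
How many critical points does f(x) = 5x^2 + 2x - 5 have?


Find where f'(x) = 0:
f'(x) = 10x + 2
Set f'(x) = 0:
10x + 2 = 0
x = -2 / 10 = -1/5
This is a linear equation in x, so there is exactly one solution.
Number of critical points: 1

1


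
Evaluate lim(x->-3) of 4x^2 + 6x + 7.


Since polynomials are continuous, we use direct substitution.
lim(x->-3) of 4x^2 + 6x + 7
= 4 * (-3)^2 + 6 * (-3) + 7
= 36 - 18 + 7
= 25

25


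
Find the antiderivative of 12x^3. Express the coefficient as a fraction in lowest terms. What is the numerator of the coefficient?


Apply the power rule for integration:
integral of ax^n dx = a/(n+1) * x^(n+1) + C
integral of 12x^3 dx
= 12/4 * x^4 + C
= 3 * x^4 + C
The coefficient in lowest terms is 3 = 3/1, so its numerator is 3

3


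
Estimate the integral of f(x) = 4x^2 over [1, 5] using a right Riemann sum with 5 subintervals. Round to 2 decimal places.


Right Riemann sum uses right endpoints of each subinterval.
Interval: [1, 5], n = 5
dx = (5 - 1) / 5 = 4/5
Right endpoints: [9/5, 13/5, 17/5, 21/5, 5]
f values: [324/25, 676/25, 1156/25, 1764/25, 100]
Sum = dx * (sum of f values)
= 4/5 * 1284/5
= 5136/25 = 205.44

205.44


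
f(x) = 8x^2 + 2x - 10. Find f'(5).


Differentiate term by term using power and sum rules:
f(x) = 8x^2 + 2x - 10
f'(x) = 16x + 2
Substitute x = 5:
f'(5) = 16 * 5 + 2
= 80 + 2
= 82

82


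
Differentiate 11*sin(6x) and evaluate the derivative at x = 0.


Apply the chain rule to differentiate 11*sin(6x):
d/dx [11*sin(6x)]
= 11 * cos(6x) * d/dx(6x)
= 11 * 6 * cos(6x)
= 66 * cos(6x)
Evaluate at x = 0:
= 66 * cos(0)
= 66 * 1
= 66

66


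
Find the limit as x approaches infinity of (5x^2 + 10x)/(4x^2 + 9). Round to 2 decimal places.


For limits at infinity with equal-degree polynomials,
we compare leading coefficients.
Numerator leading term: 5x^2
Denominator leading term: 4x^2
Divide both by x^2:
lim = (5 + 10/x) / (4 + 9/x^2)
As x -> infinity, the 1/x and 1/x^2 terms vanish:
= 5/4 = 1.25

1.25


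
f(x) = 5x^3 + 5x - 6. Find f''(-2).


First derivative:
f'(x) = 15x^2 + 5
Second derivative:
f''(x) = 30x
Substitute x = -2:
f''(-2) = 30 * (-2) + 0
= -60 + 0
= -60

-60


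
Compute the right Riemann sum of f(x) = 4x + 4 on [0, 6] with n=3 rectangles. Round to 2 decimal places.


Right Riemann sum uses right endpoints of each subinterval.
Interval: [0, 6], n = 3
dx = (6 - 0) / 3 = 2
Right endpoints: [2, 4, 6]
f values: [12, 20, 28]
Sum = dx * (sum of f values)
= 2 * 60
= 120 = 120.00

120.00


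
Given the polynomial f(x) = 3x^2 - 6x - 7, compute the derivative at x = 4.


Differentiate term by term using power and sum rules:
f(x) = 3x^2 - 6x - 7
f'(x) = 6x - 6
Substitute x = 4:
f'(4) = 6 * 4 - 6
= 24 - 6
= 18

18


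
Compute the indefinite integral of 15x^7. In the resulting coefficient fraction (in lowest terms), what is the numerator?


Apply the power rule for integration:
integral of ax^n dx = a/(n+1) * x^(n+1) + C
integral of 15x^7 dx
= 15/8 * x^8 + C
The coefficient in lowest terms is 15/8, and its numerator is 15

15


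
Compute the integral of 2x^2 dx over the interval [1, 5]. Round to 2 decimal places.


Find the antiderivative of 2x^2:
F(x) = 2/3 * x^3
Apply the Fundamental Theorem of Calculus:
F(5) - F(1)
= 2/3 * 5^3 - 2/3 * 1^3
= 2/3 * (125 - 1)
= 2/3 * 124
= 248/3 ≈ 82.67

82.67


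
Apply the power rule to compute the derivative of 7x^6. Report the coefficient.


We apply the power rule: d/dx [ax^n] = a*n * x^(n-1)
d/dx [7x^6]
= 7 * 6 * x^(6-1)
= 42x^5
The coefficient is 42

42


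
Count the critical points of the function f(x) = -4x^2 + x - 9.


Find where f'(x) = 0:
f'(x) = -8x + 1
Set f'(x) = 0:
-8x + 1 = 0
x = -1 / (-8) = 1/8
This is a linear equation in x, so there is exactly one solution.
Number of critical points: 1

1


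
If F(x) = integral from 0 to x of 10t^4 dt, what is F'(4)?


By the Fundamental Theorem of Calculus (Part 1):
If F(x) = integral from 0 to x of f(t) dt, then F'(x) = f(x)
Here f(t) = 10t^4
So F'(x) = 10x^4
Evaluate at x = 4:
F'(4) = 10 * 4^4
= 10 * 256
= 2560

2560


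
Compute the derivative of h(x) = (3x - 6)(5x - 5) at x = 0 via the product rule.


Let u(x) = 3x - 6 and v(x) = 5x - 5
u'(x) = 3
v'(x) = 5
Product rule: h'(x) = u'(x)*v(x) + u(x)*v'(x)
= 3 * (5x - 5) + (3x - 6) * 5
At x = 0:
u(0) = 3 * 0 - 6 = -6
v(0) = 5 * 0 - 5 = -5
h'(0) = 3 * (-5) + (-6) * 5
= -15 - 30
= -45

-45


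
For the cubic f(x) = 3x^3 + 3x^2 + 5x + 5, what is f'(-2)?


Differentiate f(x) = 3x^3 + 3x^2 + 5x + 5 term by term:
f'(x) = 9x^2 + 6x + 5
Substitute x = -2:
f'(-2) = 9 * (-2)^2 + 6 * (-2) + 5
= 36 - 12 + 5
= 29

29


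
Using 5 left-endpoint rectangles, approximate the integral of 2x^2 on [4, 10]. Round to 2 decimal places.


Left Riemann sum uses left endpoints of each subinterval.
Interval: [4, 10], n = 5
dx = (10 - 4) / 5 = 6/5
Left endpoints: [4, 26/5, 32/5, 38/5, 44/5]
f values: [32, 1352/25, 2048/25, 2888/25, 3872/25]
Sum = dx * (sum of f values)
= 6/5 * 2192/5
= 13152/25 = 526.08

526.08


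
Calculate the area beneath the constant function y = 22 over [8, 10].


The area under a constant function y = 22 is a rectangle.
Width = 10 - 8 = 2
Height = 22
Area = width * height
= 2 * 22
= 44

44


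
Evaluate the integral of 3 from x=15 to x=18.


The integral of a constant k over [a, b] equals k * (b - a).
integral from 15 to 18 of 3 dx
= 3 * (18 - 15)
= 3 * 3
= 9

9


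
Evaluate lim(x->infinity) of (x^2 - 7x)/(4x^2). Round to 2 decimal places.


For limits at infinity with equal-degree polynomials,
we compare leading coefficients.
Numerator leading term: x^2
Denominator leading term: 4x^2
Divide both by x^2:
lim = (1 - 7/x) / (4)
As x -> infinity, the 1/x and 1/x^2 terms vanish:
= 1/4 = 0.25

0.25


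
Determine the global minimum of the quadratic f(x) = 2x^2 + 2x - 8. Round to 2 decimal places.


For a quadratic f(x) = ax^2 + bx + c with a > 0, the minimum is at the vertex.
Vertex x-coordinate: x = -b/(2a)
x = -(2) / (2 * 2)
x = -2/4 = -1/2
Substitute back to find the minimum value:
f(-1/2) = 2 * (-1/2)^2 + 2 * (-1/2) - 8
= 1/2 - 1 - 8
= -17/2 = -8.50

-8.50


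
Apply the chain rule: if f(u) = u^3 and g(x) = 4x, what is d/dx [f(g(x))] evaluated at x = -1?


Using the chain rule: (f(g(x)))' = f'(g(x)) * g'(x)
First, find g(-1):
g(-1) = 4 * (-1) + 0 = -4
Next, f'(u) = 3u^2
And g'(x) = 4
So f'(g(-1)) * g'(-1)
= 3 * (-4)^2 * 4
= 3 * 16 * 4
= 192

192


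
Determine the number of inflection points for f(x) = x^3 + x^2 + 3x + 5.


Inflection points occur where f''(x) = 0 and concavity changes.
f(x) = x^3 + x^2 + 3x + 5
f'(x) = 3x^2 + 2x + 3
f''(x) = 6x + 2
Set f''(x) = 0:
6x + 2 = 0
x = -2 / 6 = -1/3
Since f''(x) is linear (degree 1), it changes sign at this point.
Therefore there is exactly 1 inflection point.

1


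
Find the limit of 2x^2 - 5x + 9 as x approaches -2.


Since polynomials are continuous, we use direct substitution.
lim(x->-2) of 2x^2 - 5x + 9
= 2 * (-2)^2 - 5 * (-2) + 9
= 8 + 10 + 9
= 27

27


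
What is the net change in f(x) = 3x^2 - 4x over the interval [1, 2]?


Net change = f(b) - f(a)
f(x) = 3x^2 - 4x
Compute f(2):
f(2) = 3 * 2^2 - 4 * 2 + 0
= 12 - 8 + 0
= 4
Compute f(1):
f(1) = 3 * 1^2 - 4 * 1 + 0
= 3 - 4 + 0
= -1
Net change = 4 - (-1) = 5

5


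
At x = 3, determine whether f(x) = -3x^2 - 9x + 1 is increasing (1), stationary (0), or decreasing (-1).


Compute f'(x) to determine behavior:
f'(x) = -6x - 9
f'(3) = -6 * 3 - 9
= -18 - 9
= -27
Since f'(3) < 0, the function is decreasing (-1)

-1


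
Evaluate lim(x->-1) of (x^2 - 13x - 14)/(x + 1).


Direct substitution gives 0/0, so we factor the numerator.
Factor: (x^2 - 13x - 14) = (x + 1)(x - 14)
Cancel the common factor (x + 1):
(x^2 - 13x - 14)/(x + 1) = (x - 14)
Now substitute x = -1:
= (-1) - (14) = -15

-15


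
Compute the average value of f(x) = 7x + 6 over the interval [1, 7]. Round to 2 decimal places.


Average value = 1/(b-a) * integral from a to b of f(x) dx
First compute the integral of 7x + 6:
F(x) = (7/2)x^2 + 6x
F(7) = 7/2 * 49 + 6 * 7 = 427/2
F(1) = 7/2 * 1 + 6 * 1 = 19/2
Integral = 427/2 - 19/2 = 204
Average = 204 / (7 - 1) = 204 / 6
= 34 = 34.00

34.00


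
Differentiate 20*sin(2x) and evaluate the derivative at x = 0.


Apply the chain rule to differentiate 20*sin(2x):
d/dx [20*sin(2x)]
= 20 * cos(2x) * d/dx(2x)
= 20 * 2 * cos(2x)
= 40 * cos(2x)
Evaluate at x = 0:
= 40 * cos(0)
= 40 * 1
= 40

40


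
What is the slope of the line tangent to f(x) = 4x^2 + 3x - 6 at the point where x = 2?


The slope of the tangent line equals f'(x) at the point.
f(x) = 4x^2 + 3x - 6
f'(x) = 8x + 3
At x = 2:
f'(2) = 8 * 2 + 3
= 16 + 3
= 19

19


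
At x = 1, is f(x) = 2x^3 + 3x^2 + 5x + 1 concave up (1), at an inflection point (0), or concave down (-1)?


Concavity is determined by the sign of f''(x).
f(x) = 2x^3 + 3x^2 + 5x + 1
f'(x) = 6x^2 + 6x + 5
f''(x) = 12x + 6
f''(1) = 12 * 1 + 6
= 12 + 6
= 18
Since f''(1) > 0, the function is concave up (1)

1


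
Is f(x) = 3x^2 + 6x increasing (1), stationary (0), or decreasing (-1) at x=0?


Compute f'(x) to determine behavior:
f'(x) = 6x + 6
f'(0) = 6 * 0 + 6
= 0 + 6
= 6
Since f'(0) > 0, the function is increasing (1)

1


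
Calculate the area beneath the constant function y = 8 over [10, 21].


The area under a constant function y = 8 is a rectangle.
Width = 21 - 10 = 11
Height = 8
Area = width * height
= 11 * 8
= 88

88


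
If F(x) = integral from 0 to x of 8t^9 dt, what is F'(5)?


By the Fundamental Theorem of Calculus (Part 1):
If F(x) = integral from 0 to x of f(t) dt, then F'(x) = f(x)
Here f(t) = 8t^9
So F'(x) = 8x^9
Evaluate at x = 5:
F'(5) = 8 * 5^9
= 8 * 1953125
= 15625000

15625000


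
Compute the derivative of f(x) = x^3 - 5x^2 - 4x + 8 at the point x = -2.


Differentiate f(x) = x^3 - 5x^2 - 4x + 8 term by term:
f'(x) = 3x^2 - 10x - 4
Substitute x = -2:
f'(-2) = 3 * (-2)^2 - 10 * (-2) - 4
= 12 + 20 - 4
= 28

28


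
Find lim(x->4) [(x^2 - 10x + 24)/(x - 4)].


Direct substitution gives 0/0, so we factor the numerator.
Factor: (x^2 - 10x + 24) = (x - 4)(x - 6)
Cancel the common factor (x - 4):
(x^2 - 10x + 24)/(x - 4) = (x - 6)
Now substitute x = 4:
= (4) - (6) = -2

-2


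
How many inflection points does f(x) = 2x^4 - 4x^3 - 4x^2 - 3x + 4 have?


Inflection points occur where f''(x) = 0 and concavity changes.
f(x) = 2x^4 - 4x^3 - 4x^2 - 3x + 4
f'(x) = 8x^3 - 12x^2 - 8x - 3
f''(x) = 24x^2 - 24x - 8
This is a quadratic in x. Use the discriminant to count real roots.
Discriminant = (-24)^2 - 4 * 24 * (-8)
= 576 - (-768)
= 1344
Since discriminant > 0, f''(x) = 0 has 2 distinct real solutions.
A quadratic with two distinct real roots changes sign at each root, so concavity changes at both.
Number of inflection points: 2

2


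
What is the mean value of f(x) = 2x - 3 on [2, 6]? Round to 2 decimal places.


Average value = 1/(b-a) * integral from a to b of f(x) dx
First compute the integral of 2x - 3:
F(x) = x^2 - 3x
F(6) = 1 * 36 - 3 * 6 = 18
F(2) = 1 * 4 - 3 * 2 = -2
Integral = 18 - (-2) = 20
Average = 20 / (6 - 2) = 20 / 4
= 5 = 5.00

5.00


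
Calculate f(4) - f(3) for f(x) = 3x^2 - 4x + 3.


Net change = f(b) - f(a)
f(x) = 3x^2 - 4x + 3
Compute f(4):
f(4) = 3 * 4^2 - 4 * 4 + 3
= 48 - 16 + 3
= 35
Compute f(3):
f(3) = 3 * 3^2 - 4 * 3 + 3
= 27 - 12 + 3
= 18
Net change = 35 - 18 = 17

17


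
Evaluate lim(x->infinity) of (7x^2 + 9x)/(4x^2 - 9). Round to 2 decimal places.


For limits at infinity with equal-degree polynomials,
we compare leading coefficients.
Numerator leading term: 7x^2
Denominator leading term: 4x^2
Divide both by x^2:
lim = (7 + 9/x) / (4 - 9/x^2)
As x -> infinity, the 1/x and 1/x^2 terms vanish:
= 7/4 = 1.75

1.75


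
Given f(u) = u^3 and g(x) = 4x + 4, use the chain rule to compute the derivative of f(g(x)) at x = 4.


Using the chain rule: (f(g(x)))' = f'(g(x)) * g'(x)
First, find g(4):
g(4) = 4 * 4 + 4 = 20
Next, f'(u) = 3u^2
And g'(x) = 4
So f'(g(4)) * g'(4)
= 3 * 20^2 * 4
= 3 * 400 * 4
= 4800

4800


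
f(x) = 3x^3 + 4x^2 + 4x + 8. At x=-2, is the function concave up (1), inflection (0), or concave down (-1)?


Concavity is determined by the sign of f''(x).
f(x) = 3x^3 + 4x^2 + 4x + 8
f'(x) = 9x^2 + 8x + 4
f''(x) = 18x + 8
f''(-2) = 18 * (-2) + 8
= -36 + 8
= -28
Since f''(-2) < 0, the function is concave down (-1)

-1


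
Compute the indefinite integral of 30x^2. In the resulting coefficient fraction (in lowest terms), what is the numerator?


Apply the power rule for integration:
integral of ax^n dx = a/(n+1) * x^(n+1) + C
integral of 30x^2 dx
= 30/3 * x^3 + C
= 10 * x^3 + C
The coefficient in lowest terms is 10 = 10/1, so its numerator is 10

10


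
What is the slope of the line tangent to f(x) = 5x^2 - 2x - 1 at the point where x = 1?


The slope of the tangent line equals f'(x) at the point.
f(x) = 5x^2 - 2x - 1
f'(x) = 10x - 2
At x = 1:
f'(1) = 10 * 1 - 2
= 10 - 2
= 8

8


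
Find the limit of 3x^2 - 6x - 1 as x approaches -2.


Since polynomials are continuous, we use direct substitution.
lim(x->-2) of 3x^2 - 6x - 1
= 3 * (-2)^2 - 6 * (-2) - 1
= 12 + 12 - 1
= 23

23


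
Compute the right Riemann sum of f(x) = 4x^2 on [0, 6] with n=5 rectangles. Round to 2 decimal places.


Right Riemann sum uses right endpoints of each subinterval.
Interval: [0, 6], n = 5
dx = (6 - 0) / 5 = 6/5
Right endpoints: [6/5, 12/5, 18/5, 24/5, 6]
f values: [144/25, 576/25, 1296/25, 2304/25, 144]
Sum = dx * (sum of f values)
= 6/5 * 1584/5
= 9504/25 = 380.16

380.16


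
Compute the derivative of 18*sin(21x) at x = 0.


Apply the chain rule to differentiate 18*sin(21x):
d/dx [18*sin(21x)]
= 18 * cos(21x) * d/dx(21x)
= 18 * 21 * cos(21x)
= 378 * cos(21x)
Evaluate at x = 0:
= 378 * cos(0)
= 378 * 1
= 378

378


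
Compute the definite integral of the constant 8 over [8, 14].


The integral of a constant k over [a, b] equals k * (b - a).
integral from 8 to 14 of 8 dx
= 8 * (14 - 8)
= 8 * 6
= 48

48


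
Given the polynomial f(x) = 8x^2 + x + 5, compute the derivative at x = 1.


Differentiate term by term using power and sum rules:
f(x) = 8x^2 + x + 5
f'(x) = 16x + 1
Substitute x = 1:
f'(1) = 16 * 1 + 1
= 16 + 1
= 17

17


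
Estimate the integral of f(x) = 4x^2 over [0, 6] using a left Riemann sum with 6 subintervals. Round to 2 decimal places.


Left Riemann sum uses left endpoints of each subinterval.
Interval: [0, 6], n = 6
dx = (6 - 0) / 6 = 1
Left endpoints: [0, 1, 2, 3, 4, 5]
f values: [0, 4, 16, 36, 64, 100]
Sum = dx * (sum of f values)
= 1 * 220
= 220 = 220.00

220.00


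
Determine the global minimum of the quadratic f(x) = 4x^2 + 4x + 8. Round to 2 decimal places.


For a quadratic f(x) = ax^2 + bx + c with a > 0, the minimum is at the vertex.
Vertex x-coordinate: x = -b/(2a)
x = -(4) / (2 * 4)
x = -4/8 = -1/2
Substitute back to find the minimum value:
f(-1/2) = 4 * (-1/2)^2 + 4 * (-1/2) + 8
= 1 - 2 + 8
= 7 = 7.00

7.00


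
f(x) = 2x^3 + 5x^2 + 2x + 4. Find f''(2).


First derivative:
f'(x) = 6x^2 + 10x + 2
Second derivative:
f''(x) = 12x + 10
Substitute x = 2:
f''(2) = 12 * 2 + 10
= 24 + 10
= 34

34


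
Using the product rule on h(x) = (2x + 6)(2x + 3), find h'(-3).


Let u(x) = 2x + 6 and v(x) = 2x + 3
u'(x) = 2
v'(x) = 2
Product rule: h'(x) = u'(x)*v(x) + u(x)*v'(x)
= 2 * (2x + 3) + (2x + 6) * 2
At x = -3:
u(-3) = 2 * (-3) + 6 = 0
v(-3) = 2 * (-3) + 3 = -3
h'(-3) = 2 * (-3) + 0 * 2
= -6 + 0
= -6

-6


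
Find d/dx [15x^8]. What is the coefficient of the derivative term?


We apply the power rule: d/dx [ax^n] = a*n * x^(n-1)
d/dx [15x^8]
= 15 * 8 * x^(8-1)
= 120x^7
The coefficient is 120

120


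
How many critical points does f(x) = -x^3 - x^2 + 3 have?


Find where f'(x) = 0:
f(x) = -x^3 - x^2 + 3
f'(x) = -3x^2 - 2x
This is a quadratic in x. Use the discriminant to count real roots.
Discriminant = (-2)^2 - 4 * (-3) * 0
= 4 - 0
= 4
Since discriminant > 0, f'(x) = 0 has 2 real solutions.
Number of critical points: 2

2


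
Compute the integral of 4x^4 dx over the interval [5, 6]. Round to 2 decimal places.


Find the antiderivative of 4x^4:
F(x) = 4/5 * x^5
Apply the Fundamental Theorem of Calculus:
F(6) - F(5)
= 4/5 * 6^5 - 4/5 * 5^5
= 4/5 * (7776 - 3125)
= 4/5 * 4651
= 18604/5 = 3720.80

3720.80


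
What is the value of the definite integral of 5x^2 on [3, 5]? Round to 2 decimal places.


Find the antiderivative of 5x^2:
F(x) = 5/3 * x^3
Apply the Fundamental Theorem of Calculus:
F(5) - F(3)
= 5/3 * 5^3 - 5/3 * 3^3
= 5/3 * (125 - 27)
= 5/3 * 98
= 490/3 ≈ 163.33

163.33


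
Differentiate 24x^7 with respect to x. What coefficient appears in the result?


We apply the power rule: d/dx [ax^n] = a*n * x^(n-1)
d/dx [24x^7]
= 24 * 7 * x^(7-1)
= 168x^6
The coefficient is 168

168


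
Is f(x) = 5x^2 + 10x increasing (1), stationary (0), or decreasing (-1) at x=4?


Compute f'(x) to determine behavior:
f'(x) = 10x + 10
f'(4) = 10 * 4 + 10
= 40 + 10
= 50
Since f'(4) > 0, the function is increasing (1)

1


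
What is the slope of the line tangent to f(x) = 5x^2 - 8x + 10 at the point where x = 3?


The slope of the tangent line equals f'(x) at the point.
f(x) = 5x^2 - 8x + 10
f'(x) = 10x - 8
At x = 3:
f'(3) = 10 * 3 - 8
= 30 - 8
= 22

22


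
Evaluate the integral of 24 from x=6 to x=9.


The integral of a constant k over [a, b] equals k * (b - a).
integral from 6 to 9 of 24 dx
= 24 * (9 - 6)
= 24 * 3
= 72

72


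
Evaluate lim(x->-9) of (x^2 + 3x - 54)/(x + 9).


Direct substitution gives 0/0, so we factor the numerator.
Factor: (x^2 + 3x - 54) = (x + 9)(x - 6)
Cancel the common factor (x + 9):
(x^2 + 3x - 54)/(x + 9) = (x - 6)
Now substitute x = -9:
= (-9) - (6) = -15

-15


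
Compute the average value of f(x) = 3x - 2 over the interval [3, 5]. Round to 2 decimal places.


Average value = 1/(b-a) * integral from a to b of f(x) dx
First compute the integral of 3x - 2:
F(x) = (3/2)x^2 - 2x
F(5) = 3/2 * 25 - 2 * 5 = 55/2
F(3) = 3/2 * 9 - 2 * 3 = 15/2
Integral = 55/2 - 15/2 = 20
Average = 20 / (5 - 3) = 20 / 2
= 10 = 10.00

10.00


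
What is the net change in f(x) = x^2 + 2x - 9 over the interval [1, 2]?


Net change = f(b) - f(a)
f(x) = x^2 + 2x - 9
Compute f(2):
f(2) = 1 * 2^2 + 2 * 2 - 9
= 4 + 4 - 9
= -1
Compute f(1):
f(1) = 1 * 1^2 + 2 * 1 - 9
= 1 + 2 - 9
= -6
Net change = -1 - (-6) = 5

5


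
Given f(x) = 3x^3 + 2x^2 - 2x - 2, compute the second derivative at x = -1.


First derivative:
f'(x) = 9x^2 + 4x - 2
Second derivative:
f''(x) = 18x + 4
Substitute x = -1:
f''(-1) = 18 * (-1) + 4
= -18 + 4
= -14

-14


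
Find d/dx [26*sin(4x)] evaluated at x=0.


Apply the chain rule to differentiate 26*sin(4x):
d/dx [26*sin(4x)]
= 26 * cos(4x) * d/dx(4x)
= 26 * 4 * cos(4x)
= 104 * cos(4x)
Evaluate at x = 0:
= 104 * cos(0)
= 104 * 1
= 104

104


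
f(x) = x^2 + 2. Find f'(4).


Differentiate term by term using power and sum rules:
f(x) = x^2 + 2
f'(x) = 2x
Substitute x = 4:
f'(4) = 2 * 4 + 0
= 8 + 0
= 8

8


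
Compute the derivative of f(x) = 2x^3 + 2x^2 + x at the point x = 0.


Differentiate f(x) = 2x^3 + 2x^2 + x term by term:
f'(x) = 6x^2 + 4x + 1
Substitute x = 0:
f'(0) = 6 * 0^2 + 4 * 0 + 1
= 0 + 0 + 1
= 1

1


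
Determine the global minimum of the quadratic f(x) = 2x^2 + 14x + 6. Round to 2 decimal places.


For a quadratic f(x) = ax^2 + bx + c with a > 0, the minimum is at the vertex.
Vertex x-coordinate: x = -b/(2a)
x = -(14) / (2 * 2)
x = -14/4 = -7/2
Substitute back to find the minimum value:
f(-7/2) = 2 * (-7/2)^2 + 14 * (-7/2) + 6
= 49/2 - 49 + 6
= -37/2 = -18.50

-18.50


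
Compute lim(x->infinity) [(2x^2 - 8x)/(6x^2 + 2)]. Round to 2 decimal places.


For limits at infinity with equal-degree polynomials,
we compare leading coefficients.
Numerator leading term: 2x^2
Denominator leading term: 6x^2
Divide both by x^2:
lim = (2 - 8/x) / (6 + 2/x^2)
As x -> infinity, the 1/x and 1/x^2 terms vanish:
= 2/6 = 1/3 ≈ 0.33

0.33


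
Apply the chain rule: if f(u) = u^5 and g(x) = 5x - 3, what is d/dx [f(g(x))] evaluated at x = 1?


Using the chain rule: (f(g(x)))' = f'(g(x)) * g'(x)
First, find g(1):
g(1) = 5 * 1 - 3 = 2
Next, f'(u) = 5u^4
And g'(x) = 5
So f'(g(1)) * g'(1)
= 5 * 2^4 * 5
= 5 * 16 * 5
= 400

400


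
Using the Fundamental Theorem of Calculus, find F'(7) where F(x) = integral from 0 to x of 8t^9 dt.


By the Fundamental Theorem of Calculus (Part 1):
If F(x) = integral from 0 to x of f(t) dt, then F'(x) = f(x)
Here f(t) = 8t^9
So F'(x) = 8x^9
Evaluate at x = 7:
F'(7) = 8 * 7^9
= 8 * 40353607
= 322828856

322828856


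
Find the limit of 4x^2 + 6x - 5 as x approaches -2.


Since polynomials are continuous, we use direct substitution.
lim(x->-2) of 4x^2 + 6x - 5
= 4 * (-2)^2 + 6 * (-2) - 5
= 16 - 12 - 5
= -1

-1


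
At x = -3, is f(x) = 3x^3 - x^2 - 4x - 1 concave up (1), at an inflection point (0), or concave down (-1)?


Concavity is determined by the sign of f''(x).
f(x) = 3x^3 - x^2 - 4x - 1
f'(x) = 9x^2 - 2x - 4
f''(x) = 18x - 2
f''(-3) = 18 * (-3) - 2
= -54 - 2
= -56
Since f''(-3) < 0, the function is concave down (-1)

-1


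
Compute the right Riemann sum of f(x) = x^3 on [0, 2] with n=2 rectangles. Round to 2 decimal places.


Right Riemann sum uses right endpoints of each subinterval.
Interval: [0, 2], n = 2
dx = (2 - 0) / 2 = 1
Right endpoints: [1, 2]
f values: [1, 8]
Sum = dx * (sum of f values)
= 1 * 9
= 9 = 9.00

9.00


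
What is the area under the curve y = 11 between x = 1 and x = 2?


The area under a constant function y = 11 is a rectangle.
Width = 2 - 1 = 1
Height = 11
Area = width * height
= 1 * 11
= 11

11


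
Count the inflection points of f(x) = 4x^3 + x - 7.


Inflection points occur where f''(x) = 0 and concavity changes.
f(x) = 4x^3 + x - 7
f'(x) = 12x^2 + 1
f''(x) = 24x
Set f''(x) = 0:
24x = 0
x = 0 / 24 = 0
Since f''(x) is linear (degree 1), it changes sign at this point.
Therefore there is exactly 1 inflection point.

1


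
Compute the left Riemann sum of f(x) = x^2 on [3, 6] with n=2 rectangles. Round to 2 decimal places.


Left Riemann sum uses left endpoints of each subinterval.
Interval: [3, 6], n = 2
dx = (6 - 3) / 2 = 3/2
Left endpoints: [3, 9/2]
f values: [9, 81/4]
Sum = dx * (sum of f values)
= 3/2 * 117/4
= 351/8 ≈ 43.88

43.88


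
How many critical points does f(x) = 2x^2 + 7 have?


Find where f'(x) = 0:
f'(x) = 4x
Set f'(x) = 0:
4x = 0
x = 0 / 4 = 0
This is a linear equation in x, so there is exactly one solution.
Number of critical points: 1

1


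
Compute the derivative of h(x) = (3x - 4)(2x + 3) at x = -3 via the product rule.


Let u(x) = 3x - 4 and v(x) = 2x + 3
u'(x) = 3
v'(x) = 2
Product rule: h'(x) = u'(x)*v(x) + u(x)*v'(x)
= 3 * (2x + 3) + (3x - 4) * 2
At x = -3:
u(-3) = 3 * (-3) - 4 = -13
v(-3) = 2 * (-3) + 3 = -3
h'(-3) = 3 * (-3) + (-13) * 2
= -9 - 26
= -35

-35


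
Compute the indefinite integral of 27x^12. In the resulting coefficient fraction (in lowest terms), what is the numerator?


Apply the power rule for integration:
integral of ax^n dx = a/(n+1) * x^(n+1) + C
integral of 27x^12 dx
= 27/13 * x^13 + C
The coefficient in lowest terms is 27/13, and its numerator is 27

27


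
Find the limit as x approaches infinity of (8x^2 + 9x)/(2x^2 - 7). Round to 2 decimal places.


For limits at infinity with equal-degree polynomials,
we compare leading coefficients.
Numerator leading term: 8x^2
Denominator leading term: 2x^2
Divide both by x^2:
lim = (8 + 9/x) / (2 - 7/x^2)
As x -> infinity, the 1/x and 1/x^2 terms vanish:
= 8/2 = 4 = 4.00

4.00


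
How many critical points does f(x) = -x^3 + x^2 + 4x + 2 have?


Find where f'(x) = 0:
f(x) = -x^3 + x^2 + 4x + 2
f'(x) = -3x^2 + 2x + 4
This is a quadratic in x. Use the discriminant to count real roots.
Discriminant = (2)^2 - 4 * (-3) * 4
= 4 - (-48)
= 52
Since discriminant > 0, f'(x) = 0 has 2 real solutions.
Number of critical points: 2

2


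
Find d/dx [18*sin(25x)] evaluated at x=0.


Apply the chain rule to differentiate 18*sin(25x):
d/dx [18*sin(25x)]
= 18 * cos(25x) * d/dx(25x)
= 18 * 25 * cos(25x)
= 450 * cos(25x)
Evaluate at x = 0:
= 450 * cos(0)
= 450 * 1
= 450

450


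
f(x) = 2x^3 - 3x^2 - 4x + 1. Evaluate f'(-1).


Differentiate f(x) = 2x^3 - 3x^2 - 4x + 1 term by term:
f'(x) = 6x^2 - 6x - 4
Substitute x = -1:
f'(-1) = 6 * (-1)^2 - 6 * (-1) - 4
= 6 + 6 - 4
= 8

8


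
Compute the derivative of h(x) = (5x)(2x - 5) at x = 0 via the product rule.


Let u(x) = 5x and v(x) = 2x - 5
u'(x) = 5
v'(x) = 2
Product rule: h'(x) = u'(x)*v(x) + u(x)*v'(x)
= 5 * (2x - 5) + (5x) * 2
At x = 0:
u(0) = 5 * 0 + 0 = 0
v(0) = 2 * 0 - 5 = -5
h'(0) = 5 * (-5) + 0 * 2
= -25 + 0
= -25

-25


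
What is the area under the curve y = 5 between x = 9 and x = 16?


The area under a constant function y = 5 is a rectangle.
Width = 16 - 9 = 7
Height = 5
Area = width * height
= 7 * 5
= 35

35


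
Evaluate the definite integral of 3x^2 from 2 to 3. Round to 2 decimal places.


Find the antiderivative of 3x^2:
F(x) = 3/3 * x^3
Apply the Fundamental Theorem of Calculus:
F(3) - F(2)
= 3/3 * 3^3 - 3/3 * 2^3
= 3/3 * (27 - 8)
= 3/3 * 19
= 19 = 19.00

19.00


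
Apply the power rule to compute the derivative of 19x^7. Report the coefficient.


We apply the power rule: d/dx [ax^n] = a*n * x^(n-1)
d/dx [19x^7]
= 19 * 7 * x^(7-1)
= 133x^6
The coefficient is 133

133


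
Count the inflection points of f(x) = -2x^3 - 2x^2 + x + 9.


Inflection points occur where f''(x) = 0 and concavity changes.
f(x) = -2x^3 - 2x^2 + x + 9
f'(x) = -6x^2 - 4x + 1
f''(x) = -12x - 4
Set f''(x) = 0:
-12x - 4 = 0
x = 4 / (-12) = -1/3
Since f''(x) is linear (degree 1), it changes sign at this point.
Therefore there is exactly 1 inflection point.

1


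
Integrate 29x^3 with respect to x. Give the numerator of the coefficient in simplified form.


Apply the power rule for integration:
integral of ax^n dx = a/(n+1) * x^(n+1) + C
integral of 29x^3 dx
= 29/4 * x^4 + C
The coefficient in lowest terms is 29/4, and its numerator is 29

29


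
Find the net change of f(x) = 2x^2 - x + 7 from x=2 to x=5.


Net change = f(b) - f(a)
f(x) = 2x^2 - x + 7
Compute f(5):
f(5) = 2 * 5^2 - 1 * 5 + 7
= 50 - 5 + 7
= 52
Compute f(2):
f(2) = 2 * 2^2 - 1 * 2 + 7
= 8 - 2 + 7
= 13
Net change = 52 - 13 = 39

39


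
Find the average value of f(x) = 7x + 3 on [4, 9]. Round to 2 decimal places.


Average value = 1/(b-a) * integral from a to b of f(x) dx
First compute the integral of 7x + 3:
F(x) = (7/2)x^2 + 3x
F(9) = 7/2 * 81 + 3 * 9 = 621/2
F(4) = 7/2 * 16 + 3 * 4 = 68
Integral = 621/2 - 68 = 485/2
Average = (485/2) / (9 - 4) = (485/2) / 5
= 97/2 = 48.50

48.50


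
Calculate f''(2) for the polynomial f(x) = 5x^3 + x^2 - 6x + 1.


First derivative:
f'(x) = 15x^2 + 2x - 6
Second derivative:
f''(x) = 30x + 2
Substitute x = 2:
f''(2) = 30 * 2 + 2
= 60 + 2
= 62

62


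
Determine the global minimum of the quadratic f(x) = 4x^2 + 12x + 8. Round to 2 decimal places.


For a quadratic f(x) = ax^2 + bx + c with a > 0, the minimum is at the vertex.
Vertex x-coordinate: x = -b/(2a)
x = -(12) / (2 * 4)
x = -12/8 = -3/2
Substitute back to find the minimum value:
f(-3/2) = 4 * (-3/2)^2 + 12 * (-3/2) + 8
= 9 - 18 + 8
= -1 = -1.00

-1.00


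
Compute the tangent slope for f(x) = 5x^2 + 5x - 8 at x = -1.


The slope of the tangent line equals f'(x) at the point.
f(x) = 5x^2 + 5x - 8
f'(x) = 10x + 5
At x = -1:
f'(-1) = 10 * (-1) + 5
= -10 + 5
= -5

-5


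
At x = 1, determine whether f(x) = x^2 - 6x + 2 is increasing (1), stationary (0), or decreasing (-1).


Compute f'(x) to determine behavior:
f'(x) = 2x - 6
f'(1) = 2 * 1 - 6
= 2 - 6
= -4
Since f'(1) < 0, the function is decreasing (-1)

-1


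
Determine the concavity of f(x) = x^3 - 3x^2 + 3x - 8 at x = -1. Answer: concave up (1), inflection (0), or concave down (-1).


Concavity is determined by the sign of f''(x).
f(x) = x^3 - 3x^2 + 3x - 8
f'(x) = 3x^2 - 6x + 3
f''(x) = 6x - 6
f''(-1) = 6 * (-1) - 6
= -6 - 6
= -12
Since f''(-1) < 0, the function is concave down (-1)

-1


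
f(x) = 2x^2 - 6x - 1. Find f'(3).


Differentiate term by term using power and sum rules:
f(x) = 2x^2 - 6x - 1
f'(x) = 4x - 6
Substitute x = 3:
f'(3) = 4 * 3 - 6
= 12 - 6
= 6

6


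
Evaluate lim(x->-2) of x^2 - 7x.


Since polynomials are continuous, we use direct substitution.
lim(x->-2) of x^2 - 7x
= 1 * (-2)^2 - 7 * (-2) + 0
= 4 + 14 + 0
= 18

18


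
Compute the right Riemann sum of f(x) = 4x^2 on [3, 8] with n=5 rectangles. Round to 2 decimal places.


Right Riemann sum uses right endpoints of each subinterval.
Interval: [3, 8], n = 5
dx = (8 - 3) / 5 = 1
Right endpoints: [4, 5, 6, 7, 8]
f values: [64, 100, 144, 196, 256]
Sum = dx * (sum of f values)
= 1 * 760
= 760 = 760.00

760.00


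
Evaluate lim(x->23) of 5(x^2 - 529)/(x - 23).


Direct substitution gives 0/0, so we factor the numerator.
Factor: 5(x^2 - 529) = 5 * (x - 23)(x + 23)
Cancel the common factor (x - 23):
5(x^2 - 529)/(x - 23) = 5 * (x + 23)
Now substitute x = 23:
= 5 * (23 + 23) = 230

230
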